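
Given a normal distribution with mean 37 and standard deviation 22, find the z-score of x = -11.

-2.1818

Step 1: Recall the z-score formula: z = (x - mu) / sigma
Step 2: Substitute values: z = (-11 - 37) / 22
Step 3: z = -48 / 22 = -2.1818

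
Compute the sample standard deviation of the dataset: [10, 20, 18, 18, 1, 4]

8.0602

Step 1: Compute the mean: 11.8333
Step 2: Sum of squared deviations from the mean: 324.8333
Step 3: Sample variance = 324.8333 / 5 = 64.9667
Step 4: Standard deviation = sqrt(64.9667) = 8.0602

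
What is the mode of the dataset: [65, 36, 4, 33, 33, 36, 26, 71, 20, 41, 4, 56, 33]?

33

Step 1: Count the frequency of each value:
  4: appears 2 time(s)
  20: appears 1 time(s)
  26: appears 1 time(s)
  33: appears 3 time(s)
  36: appears 2 time(s)
  41: appears 1 time(s)
  56: appears 1 time(s)
  65: appears 1 time(s)
  71: appears 1 time(s)
Step 2: The value 33 appears most frequently (3 times).
Step 3: Mode = 33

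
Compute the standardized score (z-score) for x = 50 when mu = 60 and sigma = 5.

-2

Step 1: Recall the z-score formula: z = (x - mu) / sigma
Step 2: Substitute values: z = (50 - 60) / 5
Step 3: z = -10 / 5 = -2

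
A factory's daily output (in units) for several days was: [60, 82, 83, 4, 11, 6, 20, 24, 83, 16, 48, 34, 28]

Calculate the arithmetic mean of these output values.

38.3846

Step 1: Sum all values: 60 + 82 + 83 + 4 + 11 + 6 + 20 + 24 + 83 + 16 + 48 + 34 + 28 = 499
Step 2: Count the number of values: n = 13
Step 3: Mean = sum / n = 499 / 13 = 38.3846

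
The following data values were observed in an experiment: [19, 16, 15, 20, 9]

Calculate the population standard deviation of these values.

3.8678

Step 1: Compute the mean: 15.8
Step 2: Sum of squared deviations from the mean: 74.8
Step 3: Population variance = 74.8 / 5 = 14.96
Step 4: Standard deviation = sqrt(14.96) = 3.8678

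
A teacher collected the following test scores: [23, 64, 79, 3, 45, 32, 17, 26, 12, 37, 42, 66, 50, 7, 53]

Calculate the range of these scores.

76

Step 1: Identify the maximum value: max = 79
Step 2: Identify the minimum value: min = 3
Step 3: Range = max - min = 79 - 3 = 76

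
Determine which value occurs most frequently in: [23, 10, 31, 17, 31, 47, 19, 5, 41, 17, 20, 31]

31

Step 1: Count the frequency of each value:
  5: appears 1 time(s)
  10: appears 1 time(s)
  17: appears 2 time(s)
  19: appears 1 time(s)
  20: appears 1 time(s)
  23: appears 1 time(s)
  31: appears 3 time(s)
  41: appears 1 time(s)
  47: appears 1 time(s)
Step 2: The value 31 appears most frequently (3 times).
Step 3: Mode = 31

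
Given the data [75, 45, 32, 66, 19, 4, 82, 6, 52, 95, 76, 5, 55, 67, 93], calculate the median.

55

Step 1: Sort the data in ascending order: [4, 5, 6, 19, 32, 45, 52, 55, 66, 67, 75, 76, 82, 93, 95]
Step 2: The number of values is n = 15.
Step 3: Since n is odd, the median is the middle value at position 8: 55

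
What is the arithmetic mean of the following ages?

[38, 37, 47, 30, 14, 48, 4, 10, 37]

29.4444

Step 1: Sum all values: 38 + 37 + 47 + 30 + 14 + 48 + 4 + 10 + 37 = 265
Step 2: Count the number of values: n = 9
Step 3: Mean = sum / n = 265 / 9 = 29.4444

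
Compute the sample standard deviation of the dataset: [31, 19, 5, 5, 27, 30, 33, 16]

11.3484

Step 1: Compute the mean: 20.75
Step 2: Sum of squared deviations from the mean: 901.5
Step 3: Sample variance = 901.5 / 7 = 128.7857
Step 4: Standard deviation = sqrt(128.7857) = 11.3484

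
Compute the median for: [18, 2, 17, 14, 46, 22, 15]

17

Step 1: Sort the data in ascending order: [2, 14, 15, 17, 18, 22, 46]
Step 2: The number of values is n = 7.
Step 3: Since n is odd, the median is the middle value at position 4: 17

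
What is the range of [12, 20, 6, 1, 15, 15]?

19

Step 1: Identify the maximum value: max = 20
Step 2: Identify the minimum value: min = 1
Step 3: Range = max - min = 20 - 1 = 19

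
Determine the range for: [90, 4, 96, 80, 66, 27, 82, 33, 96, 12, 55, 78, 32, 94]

92

Step 1: Identify the maximum value: max = 96
Step 2: Identify the minimum value: min = 4
Step 3: Range = max - min = 96 - 4 = 92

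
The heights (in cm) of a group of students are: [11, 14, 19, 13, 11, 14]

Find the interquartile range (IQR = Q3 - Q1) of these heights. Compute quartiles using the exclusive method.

4.25

Step 1: Sort the data: [11, 11, 13, 14, 14, 19]
Step 2: n = 6
Step 3: Using the exclusive quartile method:
  Q1 = 11
  Q2 (median) = 13.5
  Q3 = 15.25
  IQR = Q3 - Q1 = 15.25 - 11 = 4.25
Step 4: IQR = 4.25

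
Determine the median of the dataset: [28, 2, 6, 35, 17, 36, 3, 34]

22.5

Step 1: Sort the data in ascending order: [2, 3, 6, 17, 28, 34, 35, 36]
Step 2: The number of values is n = 8.
Step 3: Since n is even, the median is the average of positions 4 and 5:
  Median = (17 + 28) / 2 = 22.5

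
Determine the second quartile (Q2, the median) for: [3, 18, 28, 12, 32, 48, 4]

18

Step 1: Sort the data: [3, 4, 12, 18, 28, 32, 48]
Step 2: n = 7
Step 3: Q2 is the median. Since n is odd, it is the middle value at position 4: 18
Step 4: Q2 = 18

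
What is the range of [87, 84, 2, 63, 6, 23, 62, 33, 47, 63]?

85

Step 1: Identify the maximum value: max = 87
Step 2: Identify the minimum value: min = 2
Step 3: Range = max - min = 87 - 2 = 85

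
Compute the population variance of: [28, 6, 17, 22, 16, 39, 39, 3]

160.9375

Step 1: Compute the mean: (28 + 6 + 17 + 22 + 16 + 39 + 39 + 3) / 8 = 21.25
Step 2: Compute squared deviations from the mean:
  (28 - 21.25)^2 = 45.5625
  (6 - 21.25)^2 = 232.5625
  (17 - 21.25)^2 = 18.0625
  (22 - 21.25)^2 = 0.5625
  (16 - 21.25)^2 = 27.5625
  (39 - 21.25)^2 = 315.0625
  (39 - 21.25)^2 = 315.0625
  (3 - 21.25)^2 = 333.0625
Step 3: Sum of squared deviations = 1287.5
Step 4: Population variance = 1287.5 / 8 = 160.9375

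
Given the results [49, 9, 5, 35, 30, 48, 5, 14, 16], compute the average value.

23.4444

Step 1: Sum all values: 49 + 9 + 5 + 35 + 30 + 48 + 5 + 14 + 16 = 211
Step 2: Count the number of values: n = 9
Step 3: Mean = sum / n = 211 / 9 = 23.4444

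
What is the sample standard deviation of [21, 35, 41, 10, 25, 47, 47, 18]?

14

Step 1: Compute the mean: 30.5
Step 2: Sum of squared deviations from the mean: 1372
Step 3: Sample variance = 1372 / 7 = 196
Step 4: Standard deviation = sqrt(196) = 14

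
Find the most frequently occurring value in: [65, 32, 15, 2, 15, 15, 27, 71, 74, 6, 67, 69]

15

Step 1: Count the frequency of each value:
  2: appears 1 time(s)
  6: appears 1 time(s)
  15: appears 3 time(s)
  27: appears 1 time(s)
  32: appears 1 time(s)
  65: appears 1 time(s)
  67: appears 1 time(s)
  69: appears 1 time(s)
  71: appears 1 time(s)
  74: appears 1 time(s)
Step 2: The value 15 appears most frequently (3 times).
Step 3: Mode = 15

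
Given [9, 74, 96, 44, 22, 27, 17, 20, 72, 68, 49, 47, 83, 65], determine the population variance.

702.8214

Step 1: Compute the mean: (9 + 74 + 96 + 44 + 22 + 27 + 17 + 20 + 72 + 68 + 49 + 47 + 83 + 65) / 14 = 49.5
Step 2: Compute squared deviations from the mean:
  (9 - 49.5)^2 = 1640.25
  (74 - 49.5)^2 = 600.25
  (96 - 49.5)^2 = 2162.25
  (44 - 49.5)^2 = 30.25
  (22 - 49.5)^2 = 756.25
  (27 - 49.5)^2 = 506.25
  (17 - 49.5)^2 = 1056.25
  (20 - 49.5)^2 = 870.25
  (72 - 49.5)^2 = 506.25
  (68 - 49.5)^2 = 342.25
  (49 - 49.5)^2 = 0.25
  (47 - 49.5)^2 = 6.25
  (83 - 49.5)^2 = 1122.25
  (65 - 49.5)^2 = 240.25
Step 3: Sum of squared deviations = 9839.5
Step 4: Population variance = 9839.5 / 14 = 702.8214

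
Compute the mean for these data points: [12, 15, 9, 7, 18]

12.2

Step 1: Sum all values: 12 + 15 + 9 + 7 + 18 = 61
Step 2: Count the number of values: n = 5
Step 3: Mean = sum / n = 61 / 5 = 12.2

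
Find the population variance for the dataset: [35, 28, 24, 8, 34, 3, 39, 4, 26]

170.8889

Step 1: Compute the mean: (35 + 28 + 24 + 8 + 34 + 3 + 39 + 4 + 26) / 9 = 22.3333
Step 2: Compute squared deviations from the mean:
  (35 - 22.3333)^2 = 160.4444
  (28 - 22.3333)^2 = 32.1111
  (24 - 22.3333)^2 = 2.7778
  (8 - 22.3333)^2 = 205.4444
  (34 - 22.3333)^2 = 136.1111
  (3 - 22.3333)^2 = 373.7778
  (39 - 22.3333)^2 = 277.7778
  (4 - 22.3333)^2 = 336.1111
  (26 - 22.3333)^2 = 13.4444
Step 3: Sum of squared deviations = 1538
Step 4: Population variance = 1538 / 9 = 170.8889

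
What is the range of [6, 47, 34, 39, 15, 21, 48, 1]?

47

Step 1: Identify the maximum value: max = 48
Step 2: Identify the minimum value: min = 1
Step 3: Range = max - min = 48 - 1 = 47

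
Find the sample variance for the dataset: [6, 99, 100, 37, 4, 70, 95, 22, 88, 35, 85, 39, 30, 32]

1226.4615

Step 1: Compute the mean: (6 + 99 + 100 + 37 + 4 + 70 + 95 + 22 + 88 + 35 + 85 + 39 + 30 + 32) / 14 = 53
Step 2: Compute squared deviations from the mean:
  (6 - 53)^2 = 2209
  (99 - 53)^2 = 2116
  (100 - 53)^2 = 2209
  (37 - 53)^2 = 256
  (4 - 53)^2 = 2401
  (70 - 53)^2 = 289
  (95 - 53)^2 = 1764
  (22 - 53)^2 = 961
  (88 - 53)^2 = 1225
  (35 - 53)^2 = 324
  (85 - 53)^2 = 1024
  (39 - 53)^2 = 196
  (30 - 53)^2 = 529
  (32 - 53)^2 = 441
Step 3: Sum of squared deviations = 15944
Step 4: Sample variance = 15944 / 13 = 1226.4615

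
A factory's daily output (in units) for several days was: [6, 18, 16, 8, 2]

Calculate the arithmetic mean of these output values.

10

Step 1: Sum all values: 6 + 18 + 16 + 8 + 2 = 50
Step 2: Count the number of values: n = 5
Step 3: Mean = sum / n = 50 / 5 = 10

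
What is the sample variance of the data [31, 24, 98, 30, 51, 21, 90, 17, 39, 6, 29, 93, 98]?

1156.859

Step 1: Compute the mean: (31 + 24 + 98 + 30 + 51 + 21 + 90 + 17 + 39 + 6 + 29 + 93 + 98) / 13 = 48.2308
Step 2: Compute squared deviations from the mean:
  (31 - 48.2308)^2 = 296.8994
  (24 - 48.2308)^2 = 587.1302
  (98 - 48.2308)^2 = 2476.9763
  (30 - 48.2308)^2 = 332.3609
  (51 - 48.2308)^2 = 7.6686
  (21 - 48.2308)^2 = 741.5148
  (90 - 48.2308)^2 = 1744.6686
  (17 - 48.2308)^2 = 975.3609
  (39 - 48.2308)^2 = 85.2071
  (6 - 48.2308)^2 = 1783.4379
  (29 - 48.2308)^2 = 369.8225
  (93 - 48.2308)^2 = 2004.284
  (98 - 48.2308)^2 = 2476.9763
Step 3: Sum of squared deviations = 13882.3077
Step 4: Sample variance = 13882.3077 / 12 = 1156.859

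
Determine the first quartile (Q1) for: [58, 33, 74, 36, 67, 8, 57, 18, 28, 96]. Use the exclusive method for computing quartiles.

25.5

Step 1: Sort the data: [8, 18, 28, 33, 36, 57, 58, 67, 74, 96]
Step 2: n = 10
Step 3: Using the exclusive quartile method:
  Q1 = 25.5
  Q2 (median) = 46.5
  Q3 = 68.75
  IQR = Q3 - Q1 = 68.75 - 25.5 = 43.25
Step 4: Q1 = 25.5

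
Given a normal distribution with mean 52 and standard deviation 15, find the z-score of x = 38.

-0.9333

Step 1: Recall the z-score formula: z = (x - mu) / sigma
Step 2: Substitute values: z = (38 - 52) / 15
Step 3: z = -14 / 15 = -0.9333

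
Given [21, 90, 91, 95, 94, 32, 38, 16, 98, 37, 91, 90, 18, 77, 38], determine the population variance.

1019.5289

Step 1: Compute the mean: (21 + 90 + 91 + 95 + 94 + 32 + 38 + 16 + 98 + 37 + 91 + 90 + 18 + 77 + 38) / 15 = 61.7333
Step 2: Compute squared deviations from the mean:
  (21 - 61.7333)^2 = 1659.2044
  (90 - 61.7333)^2 = 799.0044
  (91 - 61.7333)^2 = 856.5378
  (95 - 61.7333)^2 = 1106.6711
  (94 - 61.7333)^2 = 1041.1378
  (32 - 61.7333)^2 = 884.0711
  (38 - 61.7333)^2 = 563.2711
  (16 - 61.7333)^2 = 2091.5378
  (98 - 61.7333)^2 = 1315.2711
  (37 - 61.7333)^2 = 611.7378
  (91 - 61.7333)^2 = 856.5378
  (90 - 61.7333)^2 = 799.0044
  (18 - 61.7333)^2 = 1912.6044
  (77 - 61.7333)^2 = 233.0711
  (38 - 61.7333)^2 = 563.2711
Step 3: Sum of squared deviations = 15292.9333
Step 4: Population variance = 15292.9333 / 15 = 1019.5289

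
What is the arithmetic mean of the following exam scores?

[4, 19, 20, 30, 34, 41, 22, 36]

25.75

Step 1: Sum all values: 4 + 19 + 20 + 30 + 34 + 41 + 22 + 36 = 206
Step 2: Count the number of values: n = 8
Step 3: Mean = sum / n = 206 / 8 = 25.75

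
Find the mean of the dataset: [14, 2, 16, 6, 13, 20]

11.8333

Step 1: Sum all values: 14 + 2 + 16 + 6 + 13 + 20 = 71
Step 2: Count the number of values: n = 6
Step 3: Mean = sum / n = 71 / 6 = 11.8333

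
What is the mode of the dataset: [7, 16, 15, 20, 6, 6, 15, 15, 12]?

15

Step 1: Count the frequency of each value:
  6: appears 2 time(s)
  7: appears 1 time(s)
  12: appears 1 time(s)
  15: appears 3 time(s)
  16: appears 1 time(s)
  20: appears 1 time(s)
Step 2: The value 15 appears most frequently (3 times).
Step 3: Mode = 15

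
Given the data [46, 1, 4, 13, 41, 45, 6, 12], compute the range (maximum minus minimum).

45

Step 1: Identify the maximum value: max = 46
Step 2: Identify the minimum value: min = 1
Step 3: Range = max - min = 46 - 1 = 45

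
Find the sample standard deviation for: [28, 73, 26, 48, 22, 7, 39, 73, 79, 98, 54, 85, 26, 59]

27.5937

Step 1: Compute the mean: 51.2143
Step 2: Sum of squared deviations from the mean: 9898.3571
Step 3: Sample variance = 9898.3571 / 13 = 761.4121
Step 4: Standard deviation = sqrt(761.4121) = 27.5937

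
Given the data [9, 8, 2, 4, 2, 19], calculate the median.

6

Step 1: Sort the data in ascending order: [2, 2, 4, 8, 9, 19]
Step 2: The number of values is n = 6.
Step 3: Since n is even, the median is the average of positions 3 and 4:
  Median = (4 + 8) / 2 = 6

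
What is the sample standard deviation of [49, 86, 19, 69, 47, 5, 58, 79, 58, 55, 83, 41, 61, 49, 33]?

22.5363

Step 1: Compute the mean: 52.8
Step 2: Sum of squared deviations from the mean: 7110.4
Step 3: Sample variance = 7110.4 / 14 = 507.8857
Step 4: Standard deviation = sqrt(507.8857) = 22.5363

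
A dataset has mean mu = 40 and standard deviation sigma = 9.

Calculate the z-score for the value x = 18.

-2.4444

Step 1: Recall the z-score formula: z = (x - mu) / sigma
Step 2: Substitute values: z = (18 - 40) / 9
Step 3: z = -22 / 9 = -2.4444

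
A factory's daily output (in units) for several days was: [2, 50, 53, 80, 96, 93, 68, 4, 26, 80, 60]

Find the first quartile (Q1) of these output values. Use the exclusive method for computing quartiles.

26

Step 1: Sort the data: [2, 4, 26, 50, 53, 60, 68, 80, 80, 93, 96]
Step 2: n = 11
Step 3: Using the exclusive quartile method:
  Q1 = 26
  Q2 (median) = 60
  Q3 = 80
  IQR = Q3 - Q1 = 80 - 26 = 54
Step 4: Q1 = 26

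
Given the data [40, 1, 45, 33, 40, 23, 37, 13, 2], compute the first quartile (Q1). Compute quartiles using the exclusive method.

7.5

Step 1: Sort the data: [1, 2, 13, 23, 33, 37, 40, 40, 45]
Step 2: n = 9
Step 3: Using the exclusive quartile method:
  Q1 = 7.5
  Q2 (median) = 33
  Q3 = 40
  IQR = Q3 - Q1 = 40 - 7.5 = 32.5
Step 4: Q1 = 7.5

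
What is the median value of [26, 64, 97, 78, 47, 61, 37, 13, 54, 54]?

54

Step 1: Sort the data in ascending order: [13, 26, 37, 47, 54, 54, 61, 64, 78, 97]
Step 2: The number of values is n = 10.
Step 3: Since n is even, the median is the average of positions 5 and 6:
  Median = (54 + 54) / 2 = 54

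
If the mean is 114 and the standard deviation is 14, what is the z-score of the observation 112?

-0.1429

Step 1: Recall the z-score formula: z = (x - mu) / sigma
Step 2: Substitute values: z = (112 - 114) / 14
Step 3: z = -2 / 14 = -0.1429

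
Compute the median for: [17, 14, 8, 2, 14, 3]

11

Step 1: Sort the data in ascending order: [2, 3, 8, 14, 14, 17]
Step 2: The number of values is n = 6.
Step 3: Since n is even, the median is the average of positions 3 and 4:
  Median = (8 + 14) / 2 = 11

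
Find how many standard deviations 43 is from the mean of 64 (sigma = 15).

-1.4

Step 1: Recall the z-score formula: z = (x - mu) / sigma
Step 2: Substitute values: z = (43 - 64) / 15
Step 3: z = -21 / 15 = -1.4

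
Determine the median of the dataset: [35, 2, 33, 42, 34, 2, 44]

34

Step 1: Sort the data in ascending order: [2, 2, 33, 34, 35, 42, 44]
Step 2: The number of values is n = 7.
Step 3: Since n is odd, the median is the middle value at position 4: 34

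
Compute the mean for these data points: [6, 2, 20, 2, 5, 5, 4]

6.2857

Step 1: Sum all values: 6 + 2 + 20 + 2 + 5 + 5 + 4 = 44
Step 2: Count the number of values: n = 7
Step 3: Mean = sum / n = 44 / 7 = 6.2857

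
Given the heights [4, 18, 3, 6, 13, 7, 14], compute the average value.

9.2857

Step 1: Sum all values: 4 + 18 + 3 + 6 + 13 + 7 + 14 = 65
Step 2: Count the number of values: n = 7
Step 3: Mean = sum / n = 65 / 7 = 9.2857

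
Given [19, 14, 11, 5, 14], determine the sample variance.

26.3

Step 1: Compute the mean: (19 + 14 + 11 + 5 + 14) / 5 = 12.6
Step 2: Compute squared deviations from the mean:
  (19 - 12.6)^2 = 40.96
  (14 - 12.6)^2 = 1.96
  (11 - 12.6)^2 = 2.56
  (5 - 12.6)^2 = 57.76
  (14 - 12.6)^2 = 1.96
Step 3: Sum of squared deviations = 105.2
Step 4: Sample variance = 105.2 / 4 = 26.3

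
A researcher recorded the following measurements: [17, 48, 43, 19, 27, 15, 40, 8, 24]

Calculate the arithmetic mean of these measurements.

26.7778

Step 1: Sum all values: 17 + 48 + 43 + 19 + 27 + 15 + 40 + 8 + 24 = 241
Step 2: Count the number of values: n = 9
Step 3: Mean = sum / n = 241 / 9 = 26.7778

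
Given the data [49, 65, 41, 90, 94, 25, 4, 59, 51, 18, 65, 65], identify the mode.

65

Step 1: Count the frequency of each value:
  4: appears 1 time(s)
  18: appears 1 time(s)
  25: appears 1 time(s)
  41: appears 1 time(s)
  49: appears 1 time(s)
  51: appears 1 time(s)
  59: appears 1 time(s)
  65: appears 3 time(s)
  90: appears 1 time(s)
  94: appears 1 time(s)
Step 2: The value 65 appears most frequently (3 times).
Step 3: Mode = 65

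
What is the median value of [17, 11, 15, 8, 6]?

11

Step 1: Sort the data in ascending order: [6, 8, 11, 15, 17]
Step 2: The number of values is n = 5.
Step 3: Since n is odd, the median is the middle value at position 3: 11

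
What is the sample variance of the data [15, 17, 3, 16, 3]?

51.2

Step 1: Compute the mean: (15 + 17 + 3 + 16 + 3) / 5 = 10.8
Step 2: Compute squared deviations from the mean:
  (15 - 10.8)^2 = 17.64
  (17 - 10.8)^2 = 38.44
  (3 - 10.8)^2 = 60.84
  (16 - 10.8)^2 = 27.04
  (3 - 10.8)^2 = 60.84
Step 3: Sum of squared deviations = 204.8
Step 4: Sample variance = 204.8 / 4 = 51.2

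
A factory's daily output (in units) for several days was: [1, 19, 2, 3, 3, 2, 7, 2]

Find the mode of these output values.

2

Step 1: Count the frequency of each value:
  1: appears 1 time(s)
  2: appears 3 time(s)
  3: appears 2 time(s)
  7: appears 1 time(s)
  19: appears 1 time(s)
Step 2: The value 2 appears most frequently (3 times).
Step 3: Mode = 2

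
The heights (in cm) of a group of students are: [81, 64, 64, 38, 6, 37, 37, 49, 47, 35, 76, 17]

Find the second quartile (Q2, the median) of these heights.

42.5

Step 1: Sort the data: [6, 17, 35, 37, 37, 38, 47, 49, 64, 64, 76, 81]
Step 2: n = 12
Step 3: Q2 is the median. Since n is even, it is the average of the values at positions 6 and 7:
  Q2 = (38 + 47) / 2 = 42.5
Step 4: Q2 = 42.5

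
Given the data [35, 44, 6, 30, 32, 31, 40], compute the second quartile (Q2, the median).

32

Step 1: Sort the data: [6, 30, 31, 32, 35, 40, 44]
Step 2: n = 7
Step 3: Q2 is the median. Since n is odd, it is the middle value at position 4: 32
Step 4: Q2 = 32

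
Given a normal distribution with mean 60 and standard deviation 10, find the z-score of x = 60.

0

Step 1: Recall the z-score formula: z = (x - mu) / sigma
Step 2: Substitute values: z = (60 - 60) / 10
Step 3: z = 0 / 10 = 0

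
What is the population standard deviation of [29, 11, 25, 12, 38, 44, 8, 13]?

12.7181

Step 1: Compute the mean: 22.5
Step 2: Sum of squared deviations from the mean: 1294
Step 3: Population variance = 1294 / 8 = 161.75
Step 4: Standard deviation = sqrt(161.75) = 12.7181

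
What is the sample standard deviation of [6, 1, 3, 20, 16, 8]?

7.4833

Step 1: Compute the mean: 9
Step 2: Sum of squared deviations from the mean: 280
Step 3: Sample variance = 280 / 5 = 56
Step 4: Standard deviation = sqrt(56) = 7.4833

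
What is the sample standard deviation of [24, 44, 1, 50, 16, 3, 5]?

19.9237

Step 1: Compute the mean: 20.4286
Step 2: Sum of squared deviations from the mean: 2381.7143
Step 3: Sample variance = 2381.7143 / 6 = 396.9524
Step 4: Standard deviation = sqrt(396.9524) = 19.9237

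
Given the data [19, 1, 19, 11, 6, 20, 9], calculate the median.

11

Step 1: Sort the data in ascending order: [1, 6, 9, 11, 19, 19, 20]
Step 2: The number of values is n = 7.
Step 3: Since n is odd, the median is the middle value at position 4: 11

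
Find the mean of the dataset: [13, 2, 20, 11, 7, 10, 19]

11.7143

Step 1: Sum all values: 13 + 2 + 20 + 11 + 7 + 10 + 19 = 82
Step 2: Count the number of values: n = 7
Step 3: Mean = sum / n = 82 / 7 = 11.7143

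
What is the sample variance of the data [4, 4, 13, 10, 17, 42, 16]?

167.4762

Step 1: Compute the mean: (4 + 4 + 13 + 10 + 17 + 42 + 16) / 7 = 15.1429
Step 2: Compute squared deviations from the mean:
  (4 - 15.1429)^2 = 124.1633
  (4 - 15.1429)^2 = 124.1633
  (13 - 15.1429)^2 = 4.5918
  (10 - 15.1429)^2 = 26.449
  (17 - 15.1429)^2 = 3.449
  (42 - 15.1429)^2 = 721.3061
  (16 - 15.1429)^2 = 0.7347
Step 3: Sum of squared deviations = 1004.8571
Step 4: Sample variance = 1004.8571 / 6 = 167.4762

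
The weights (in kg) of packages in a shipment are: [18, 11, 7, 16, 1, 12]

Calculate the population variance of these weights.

31.8056

Step 1: Compute the mean: (18 + 11 + 7 + 16 + 1 + 12) / 6 = 10.8333
Step 2: Compute squared deviations from the mean:
  (18 - 10.8333)^2 = 51.3611
  (11 - 10.8333)^2 = 0.0278
  (7 - 10.8333)^2 = 14.6944
  (16 - 10.8333)^2 = 26.6944
  (1 - 10.8333)^2 = 96.6944
  (12 - 10.8333)^2 = 1.3611
Step 3: Sum of squared deviations = 190.8333
Step 4: Population variance = 190.8333 / 6 = 31.8056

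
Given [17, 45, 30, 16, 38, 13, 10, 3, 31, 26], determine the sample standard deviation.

13.2703

Step 1: Compute the mean: 22.9
Step 2: Sum of squared deviations from the mean: 1584.9
Step 3: Sample variance = 1584.9 / 9 = 176.1
Step 4: Standard deviation = sqrt(176.1) = 13.2703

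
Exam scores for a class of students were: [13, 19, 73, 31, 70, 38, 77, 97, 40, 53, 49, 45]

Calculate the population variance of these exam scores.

569.5764

Step 1: Compute the mean: (13 + 19 + 73 + 31 + 70 + 38 + 77 + 97 + 40 + 53 + 49 + 45) / 12 = 50.4167
Step 2: Compute squared deviations from the mean:
  (13 - 50.4167)^2 = 1400.0069
  (19 - 50.4167)^2 = 987.0069
  (73 - 50.4167)^2 = 510.0069
  (31 - 50.4167)^2 = 377.0069
  (70 - 50.4167)^2 = 383.5069
  (38 - 50.4167)^2 = 154.1736
  (77 - 50.4167)^2 = 706.6736
  (97 - 50.4167)^2 = 2170.0069
  (40 - 50.4167)^2 = 108.5069
  (53 - 50.4167)^2 = 6.6736
  (49 - 50.4167)^2 = 2.0069
  (45 - 50.4167)^2 = 29.3403
Step 3: Sum of squared deviations = 6834.9167
Step 4: Population variance = 6834.9167 / 12 = 569.5764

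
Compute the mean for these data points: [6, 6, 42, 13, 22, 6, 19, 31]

18.125

Step 1: Sum all values: 6 + 6 + 42 + 13 + 22 + 6 + 19 + 31 = 145
Step 2: Count the number of values: n = 8
Step 3: Mean = sum / n = 145 / 8 = 18.125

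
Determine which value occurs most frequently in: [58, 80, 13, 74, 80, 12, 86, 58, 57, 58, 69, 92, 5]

58

Step 1: Count the frequency of each value:
  5: appears 1 time(s)
  12: appears 1 time(s)
  13: appears 1 time(s)
  57: appears 1 time(s)
  58: appears 3 time(s)
  69: appears 1 time(s)
  74: appears 1 time(s)
  80: appears 2 time(s)
  86: appears 1 time(s)
  92: appears 1 time(s)
Step 2: The value 58 appears most frequently (3 times).
Step 3: Mode = 58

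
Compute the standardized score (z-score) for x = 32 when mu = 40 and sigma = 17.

-0.4706

Step 1: Recall the z-score formula: z = (x - mu) / sigma
Step 2: Substitute values: z = (32 - 40) / 17
Step 3: z = -8 / 17 = -0.4706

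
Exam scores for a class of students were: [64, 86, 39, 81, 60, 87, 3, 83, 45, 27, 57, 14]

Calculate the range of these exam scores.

84

Step 1: Identify the maximum value: max = 87
Step 2: Identify the minimum value: min = 3
Step 3: Range = max - min = 87 - 3 = 84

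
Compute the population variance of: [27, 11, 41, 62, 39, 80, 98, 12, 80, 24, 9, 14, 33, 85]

899.6378

Step 1: Compute the mean: (27 + 11 + 41 + 62 + 39 + 80 + 98 + 12 + 80 + 24 + 9 + 14 + 33 + 85) / 14 = 43.9286
Step 2: Compute squared deviations from the mean:
  (27 - 43.9286)^2 = 286.5765
  (11 - 43.9286)^2 = 1084.2908
  (41 - 43.9286)^2 = 8.5765
  (62 - 43.9286)^2 = 326.5765
  (39 - 43.9286)^2 = 24.2908
  (80 - 43.9286)^2 = 1301.148
  (98 - 43.9286)^2 = 2923.7194
  (12 - 43.9286)^2 = 1019.4337
  (80 - 43.9286)^2 = 1301.148
  (24 - 43.9286)^2 = 397.148
  (9 - 43.9286)^2 = 1220.0051
  (14 - 43.9286)^2 = 895.7194
  (33 - 43.9286)^2 = 119.4337
  (85 - 43.9286)^2 = 1686.8622
Step 3: Sum of squared deviations = 12594.9286
Step 4: Population variance = 12594.9286 / 14 = 899.6378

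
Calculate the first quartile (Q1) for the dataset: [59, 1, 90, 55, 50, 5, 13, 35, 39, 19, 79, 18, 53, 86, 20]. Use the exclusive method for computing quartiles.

18

Step 1: Sort the data: [1, 5, 13, 18, 19, 20, 35, 39, 50, 53, 55, 59, 79, 86, 90]
Step 2: n = 15
Step 3: Using the exclusive quartile method:
  Q1 = 18
  Q2 (median) = 39
  Q3 = 59
  IQR = Q3 - Q1 = 59 - 18 = 41
Step 4: Q1 = 18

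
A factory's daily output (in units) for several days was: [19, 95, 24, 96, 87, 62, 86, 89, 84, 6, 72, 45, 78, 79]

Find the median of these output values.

78.5

Step 1: Sort the data in ascending order: [6, 19, 24, 45, 62, 72, 78, 79, 84, 86, 87, 89, 95, 96]
Step 2: The number of values is n = 14.
Step 3: Since n is even, the median is the average of positions 7 and 8:
  Median = (78 + 79) / 2 = 78.5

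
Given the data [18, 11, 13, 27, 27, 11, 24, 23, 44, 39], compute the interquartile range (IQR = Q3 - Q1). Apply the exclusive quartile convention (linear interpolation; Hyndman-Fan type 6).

17.5

Step 1: Sort the data: [11, 11, 13, 18, 23, 24, 27, 27, 39, 44]
Step 2: n = 10
Step 3: Using the exclusive quartile method:
  Q1 = 12.5
  Q2 (median) = 23.5
  Q3 = 30
  IQR = Q3 - Q1 = 30 - 12.5 = 17.5
Step 4: IQR = 17.5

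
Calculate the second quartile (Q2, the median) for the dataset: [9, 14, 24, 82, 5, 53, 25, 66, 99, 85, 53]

53

Step 1: Sort the data: [5, 9, 14, 24, 25, 53, 53, 66, 82, 85, 99]
Step 2: n = 11
Step 3: Q2 is the median. Since n is odd, it is the middle value at position 6: 53
Step 4: Q2 = 53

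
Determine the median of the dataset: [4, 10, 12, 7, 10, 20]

10

Step 1: Sort the data in ascending order: [4, 7, 10, 10, 12, 20]
Step 2: The number of values is n = 6.
Step 3: Since n is even, the median is the average of positions 3 and 4:
  Median = (10 + 10) / 2 = 10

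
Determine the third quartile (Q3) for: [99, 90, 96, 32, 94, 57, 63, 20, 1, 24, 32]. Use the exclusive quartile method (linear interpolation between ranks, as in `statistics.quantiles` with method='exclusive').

94

Step 1: Sort the data: [1, 20, 24, 32, 32, 57, 63, 90, 94, 96, 99]
Step 2: n = 11
Step 3: Using the exclusive quartile method:
  Q1 = 24
  Q2 (median) = 57
  Q3 = 94
  IQR = Q3 - Q1 = 94 - 24 = 70
Step 4: Q3 = 94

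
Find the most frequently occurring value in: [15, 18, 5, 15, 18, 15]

15

Step 1: Count the frequency of each value:
  5: appears 1 time(s)
  15: appears 3 time(s)
  18: appears 2 time(s)
Step 2: The value 15 appears most frequently (3 times).
Step 3: Mode = 15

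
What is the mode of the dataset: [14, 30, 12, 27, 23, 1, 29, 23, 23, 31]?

23

Step 1: Count the frequency of each value:
  1: appears 1 time(s)
  12: appears 1 time(s)
  14: appears 1 time(s)
  23: appears 3 time(s)
  27: appears 1 time(s)
  29: appears 1 time(s)
  30: appears 1 time(s)
  31: appears 1 time(s)
Step 2: The value 23 appears most frequently (3 times).
Step 3: Mode = 23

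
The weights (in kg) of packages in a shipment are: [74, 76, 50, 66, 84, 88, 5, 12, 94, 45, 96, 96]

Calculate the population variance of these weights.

907.25

Step 1: Compute the mean: (74 + 76 + 50 + 66 + 84 + 88 + 5 + 12 + 94 + 45 + 96 + 96) / 12 = 65.5
Step 2: Compute squared deviations from the mean:
  (74 - 65.5)^2 = 72.25
  (76 - 65.5)^2 = 110.25
  (50 - 65.5)^2 = 240.25
  (66 - 65.5)^2 = 0.25
  (84 - 65.5)^2 = 342.25
  (88 - 65.5)^2 = 506.25
  (5 - 65.5)^2 = 3660.25
  (12 - 65.5)^2 = 2862.25
  (94 - 65.5)^2 = 812.25
  (45 - 65.5)^2 = 420.25
  (96 - 65.5)^2 = 930.25
  (96 - 65.5)^2 = 930.25
Step 3: Sum of squared deviations = 10887
Step 4: Population variance = 10887 / 12 = 907.25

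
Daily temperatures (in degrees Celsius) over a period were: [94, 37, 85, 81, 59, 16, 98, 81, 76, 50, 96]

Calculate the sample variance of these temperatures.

706.4182

Step 1: Compute the mean: (94 + 37 + 85 + 81 + 59 + 16 + 98 + 81 + 76 + 50 + 96) / 11 = 70.2727
Step 2: Compute squared deviations from the mean:
  (94 - 70.2727)^2 = 562.9835
  (37 - 70.2727)^2 = 1107.0744
  (85 - 70.2727)^2 = 216.8926
  (81 - 70.2727)^2 = 115.0744
  (59 - 70.2727)^2 = 127.0744
  (16 - 70.2727)^2 = 2945.5289
  (98 - 70.2727)^2 = 768.8017
  (81 - 70.2727)^2 = 115.0744
  (76 - 70.2727)^2 = 32.8017
  (50 - 70.2727)^2 = 410.9835
  (96 - 70.2727)^2 = 661.8926
Step 3: Sum of squared deviations = 7064.1818
Step 4: Sample variance = 7064.1818 / 10 = 706.4182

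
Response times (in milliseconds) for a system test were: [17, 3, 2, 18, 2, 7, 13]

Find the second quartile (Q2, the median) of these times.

7

Step 1: Sort the data: [2, 2, 3, 7, 13, 17, 18]
Step 2: n = 7
Step 3: Q2 is the median. Since n is odd, it is the middle value at position 4: 7
Step 4: Q2 = 7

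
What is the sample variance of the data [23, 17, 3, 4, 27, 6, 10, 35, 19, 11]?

112.5

Step 1: Compute the mean: (23 + 17 + 3 + 4 + 27 + 6 + 10 + 35 + 19 + 11) / 10 = 15.5
Step 2: Compute squared deviations from the mean:
  (23 - 15.5)^2 = 56.25
  (17 - 15.5)^2 = 2.25
  (3 - 15.5)^2 = 156.25
  (4 - 15.5)^2 = 132.25
  (27 - 15.5)^2 = 132.25
  (6 - 15.5)^2 = 90.25
  (10 - 15.5)^2 = 30.25
  (35 - 15.5)^2 = 380.25
  (19 - 15.5)^2 = 12.25
  (11 - 15.5)^2 = 20.25
Step 3: Sum of squared deviations = 1012.5
Step 4: Sample variance = 1012.5 / 9 = 112.5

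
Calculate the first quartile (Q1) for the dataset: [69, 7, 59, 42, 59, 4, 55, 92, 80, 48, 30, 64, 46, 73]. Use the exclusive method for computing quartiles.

39

Step 1: Sort the data: [4, 7, 30, 42, 46, 48, 55, 59, 59, 64, 69, 73, 80, 92]
Step 2: n = 14
Step 3: Using the exclusive quartile method:
  Q1 = 39
  Q2 (median) = 57
  Q3 = 70
  IQR = Q3 - Q1 = 70 - 39 = 31
Step 4: Q1 = 39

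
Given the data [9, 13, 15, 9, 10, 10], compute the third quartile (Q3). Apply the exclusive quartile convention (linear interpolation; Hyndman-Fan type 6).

13.5

Step 1: Sort the data: [9, 9, 10, 10, 13, 15]
Step 2: n = 6
Step 3: Using the exclusive quartile method:
  Q1 = 9
  Q2 (median) = 10
  Q3 = 13.5
  IQR = Q3 - Q1 = 13.5 - 9 = 4.5
Step 4: Q3 = 13.5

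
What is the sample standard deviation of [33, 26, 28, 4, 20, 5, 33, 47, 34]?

13.9921

Step 1: Compute the mean: 25.5556
Step 2: Sum of squared deviations from the mean: 1566.2222
Step 3: Sample variance = 1566.2222 / 8 = 195.7778
Step 4: Standard deviation = sqrt(195.7778) = 13.9921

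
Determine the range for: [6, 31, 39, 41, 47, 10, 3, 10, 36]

44

Step 1: Identify the maximum value: max = 47
Step 2: Identify the minimum value: min = 3
Step 3: Range = max - min = 47 - 3 = 44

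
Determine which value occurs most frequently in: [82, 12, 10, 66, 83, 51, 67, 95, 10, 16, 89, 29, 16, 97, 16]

16

Step 1: Count the frequency of each value:
  10: appears 2 time(s)
  12: appears 1 time(s)
  16: appears 3 time(s)
  29: appears 1 time(s)
  51: appears 1 time(s)
  66: appears 1 time(s)
  67: appears 1 time(s)
  82: appears 1 time(s)
  83: appears 1 time(s)
  89: appears 1 time(s)
  95: appears 1 time(s)
  97: appears 1 time(s)
Step 2: The value 16 appears most frequently (3 times).
Step 3: Mode = 16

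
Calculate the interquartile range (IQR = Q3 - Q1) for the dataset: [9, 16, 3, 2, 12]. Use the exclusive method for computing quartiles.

11.5

Step 1: Sort the data: [2, 3, 9, 12, 16]
Step 2: n = 5
Step 3: Using the exclusive quartile method:
  Q1 = 2.5
  Q2 (median) = 9
  Q3 = 14
  IQR = Q3 - Q1 = 14 - 2.5 = 11.5
Step 4: IQR = 11.5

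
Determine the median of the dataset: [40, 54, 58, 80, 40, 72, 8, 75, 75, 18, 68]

58

Step 1: Sort the data in ascending order: [8, 18, 40, 40, 54, 58, 68, 72, 75, 75, 80]
Step 2: The number of values is n = 11.
Step 3: Since n is odd, the median is the middle value at position 6: 58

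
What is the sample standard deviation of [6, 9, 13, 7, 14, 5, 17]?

4.5617

Step 1: Compute the mean: 10.1429
Step 2: Sum of squared deviations from the mean: 124.8571
Step 3: Sample variance = 124.8571 / 6 = 20.8095
Step 4: Standard deviation = sqrt(20.8095) = 4.5617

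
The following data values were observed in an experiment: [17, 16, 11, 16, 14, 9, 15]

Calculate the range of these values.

8

Step 1: Identify the maximum value: max = 17
Step 2: Identify the minimum value: min = 9
Step 3: Range = max - min = 17 - 9 = 8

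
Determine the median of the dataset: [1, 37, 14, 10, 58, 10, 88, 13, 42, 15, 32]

15

Step 1: Sort the data in ascending order: [1, 10, 10, 13, 14, 15, 32, 37, 42, 58, 88]
Step 2: The number of values is n = 11.
Step 3: Since n is odd, the median is the middle value at position 6: 15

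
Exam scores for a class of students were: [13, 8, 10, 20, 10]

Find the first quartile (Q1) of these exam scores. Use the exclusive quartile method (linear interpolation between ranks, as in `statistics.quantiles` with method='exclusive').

9

Step 1: Sort the data: [8, 10, 10, 13, 20]
Step 2: n = 5
Step 3: Using the exclusive quartile method:
  Q1 = 9
  Q2 (median) = 10
  Q3 = 16.5
  IQR = Q3 - Q1 = 16.5 - 9 = 7.5
Step 4: Q1 = 9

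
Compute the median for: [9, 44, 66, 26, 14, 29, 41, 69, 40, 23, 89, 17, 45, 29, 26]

29

Step 1: Sort the data in ascending order: [9, 14, 17, 23, 26, 26, 29, 29, 40, 41, 44, 45, 66, 69, 89]
Step 2: The number of values is n = 15.
Step 3: Since n is odd, the median is the middle value at position 8: 29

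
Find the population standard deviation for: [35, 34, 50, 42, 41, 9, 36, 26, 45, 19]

11.8663

Step 1: Compute the mean: 33.7
Step 2: Sum of squared deviations from the mean: 1408.1
Step 3: Population variance = 1408.1 / 10 = 140.81
Step 4: Standard deviation = sqrt(140.81) = 11.8663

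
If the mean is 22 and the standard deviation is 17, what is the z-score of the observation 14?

-0.4706

Step 1: Recall the z-score formula: z = (x - mu) / sigma
Step 2: Substitute values: z = (14 - 22) / 17
Step 3: z = -8 / 17 = -0.4706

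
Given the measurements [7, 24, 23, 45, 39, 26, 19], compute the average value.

26.1429

Step 1: Sum all values: 7 + 24 + 23 + 45 + 39 + 26 + 19 = 183
Step 2: Count the number of values: n = 7
Step 3: Mean = sum / n = 183 / 7 = 26.1429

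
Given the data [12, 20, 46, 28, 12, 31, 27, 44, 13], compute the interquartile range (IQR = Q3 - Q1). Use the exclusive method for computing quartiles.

25

Step 1: Sort the data: [12, 12, 13, 20, 27, 28, 31, 44, 46]
Step 2: n = 9
Step 3: Using the exclusive quartile method:
  Q1 = 12.5
  Q2 (median) = 27
  Q3 = 37.5
  IQR = Q3 - Q1 = 37.5 - 12.5 = 25
Step 4: IQR = 25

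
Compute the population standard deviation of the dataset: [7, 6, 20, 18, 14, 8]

5.4899

Step 1: Compute the mean: 12.1667
Step 2: Sum of squared deviations from the mean: 180.8333
Step 3: Population variance = 180.8333 / 6 = 30.1389
Step 4: Standard deviation = sqrt(30.1389) = 5.4899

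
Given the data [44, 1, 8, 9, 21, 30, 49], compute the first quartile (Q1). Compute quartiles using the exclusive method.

8

Step 1: Sort the data: [1, 8, 9, 21, 30, 44, 49]
Step 2: n = 7
Step 3: Using the exclusive quartile method:
  Q1 = 8
  Q2 (median) = 21
  Q3 = 44
  IQR = Q3 - Q1 = 44 - 8 = 36
Step 4: Q1 = 8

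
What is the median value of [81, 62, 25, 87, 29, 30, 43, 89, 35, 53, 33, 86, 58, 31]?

48

Step 1: Sort the data in ascending order: [25, 29, 30, 31, 33, 35, 43, 53, 58, 62, 81, 86, 87, 89]
Step 2: The number of values is n = 14.
Step 3: Since n is even, the median is the average of positions 7 and 8:
  Median = (43 + 53) / 2 = 48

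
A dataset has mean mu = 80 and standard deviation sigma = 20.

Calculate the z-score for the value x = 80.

0

Step 1: Recall the z-score formula: z = (x - mu) / sigma
Step 2: Substitute values: z = (80 - 80) / 20
Step 3: z = 0 / 20 = 0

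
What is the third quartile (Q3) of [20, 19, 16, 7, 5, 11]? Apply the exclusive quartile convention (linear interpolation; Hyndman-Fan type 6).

19.25

Step 1: Sort the data: [5, 7, 11, 16, 19, 20]
Step 2: n = 6
Step 3: Using the exclusive quartile method:
  Q1 = 6.5
  Q2 (median) = 13.5
  Q3 = 19.25
  IQR = Q3 - Q1 = 19.25 - 6.5 = 12.75
Step 4: Q3 = 19.25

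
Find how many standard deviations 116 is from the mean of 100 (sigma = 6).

2.6667

Step 1: Recall the z-score formula: z = (x - mu) / sigma
Step 2: Substitute values: z = (116 - 100) / 6
Step 3: z = 16 / 6 = 2.6667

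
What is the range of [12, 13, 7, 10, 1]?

12

Step 1: Identify the maximum value: max = 13
Step 2: Identify the minimum value: min = 1
Step 3: Range = max - min = 13 - 1 = 12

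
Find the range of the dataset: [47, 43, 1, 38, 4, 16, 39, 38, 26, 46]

46

Step 1: Identify the maximum value: max = 47
Step 2: Identify the minimum value: min = 1
Step 3: Range = max - min = 47 - 1 = 46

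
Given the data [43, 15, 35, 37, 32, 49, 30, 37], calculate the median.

36

Step 1: Sort the data in ascending order: [15, 30, 32, 35, 37, 37, 43, 49]
Step 2: The number of values is n = 8.
Step 3: Since n is even, the median is the average of positions 4 and 5:
  Median = (35 + 37) / 2 = 36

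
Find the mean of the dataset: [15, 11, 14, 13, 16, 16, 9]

13.4286

Step 1: Sum all values: 15 + 11 + 14 + 13 + 16 + 16 + 9 = 94
Step 2: Count the number of values: n = 7
Step 3: Mean = sum / n = 94 / 7 = 13.4286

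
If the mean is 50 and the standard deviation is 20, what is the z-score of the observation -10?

-3

Step 1: Recall the z-score formula: z = (x - mu) / sigma
Step 2: Substitute values: z = (-10 - 50) / 20
Step 3: z = -60 / 20 = -3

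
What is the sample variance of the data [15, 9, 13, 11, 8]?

8.2

Step 1: Compute the mean: (15 + 9 + 13 + 11 + 8) / 5 = 11.2
Step 2: Compute squared deviations from the mean:
  (15 - 11.2)^2 = 14.44
  (9 - 11.2)^2 = 4.84
  (13 - 11.2)^2 = 3.24
  (11 - 11.2)^2 = 0.04
  (8 - 11.2)^2 = 10.24
Step 3: Sum of squared deviations = 32.8
Step 4: Sample variance = 32.8 / 4 = 8.2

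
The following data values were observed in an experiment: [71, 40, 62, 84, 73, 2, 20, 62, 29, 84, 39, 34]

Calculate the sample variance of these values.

699.2727

Step 1: Compute the mean: (71 + 40 + 62 + 84 + 73 + 2 + 20 + 62 + 29 + 84 + 39 + 34) / 12 = 50
Step 2: Compute squared deviations from the mean:
  (71 - 50)^2 = 441
  (40 - 50)^2 = 100
  (62 - 50)^2 = 144
  (84 - 50)^2 = 1156
  (73 - 50)^2 = 529
  (2 - 50)^2 = 2304
  (20 - 50)^2 = 900
  (62 - 50)^2 = 144
  (29 - 50)^2 = 441
  (84 - 50)^2 = 1156
  (39 - 50)^2 = 121
  (34 - 50)^2 = 256
Step 3: Sum of squared deviations = 7692
Step 4: Sample variance = 7692 / 11 = 699.2727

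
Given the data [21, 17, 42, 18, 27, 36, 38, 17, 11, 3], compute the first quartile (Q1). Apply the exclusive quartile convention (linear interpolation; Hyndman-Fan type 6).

15.5

Step 1: Sort the data: [3, 11, 17, 17, 18, 21, 27, 36, 38, 42]
Step 2: n = 10
Step 3: Using the exclusive quartile method:
  Q1 = 15.5
  Q2 (median) = 19.5
  Q3 = 36.5
  IQR = Q3 - Q1 = 36.5 - 15.5 = 21
Step 4: Q1 = 15.5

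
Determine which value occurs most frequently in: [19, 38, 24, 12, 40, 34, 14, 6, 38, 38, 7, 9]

38

Step 1: Count the frequency of each value:
  6: appears 1 time(s)
  7: appears 1 time(s)
  9: appears 1 time(s)
  12: appears 1 time(s)
  14: appears 1 time(s)
  19: appears 1 time(s)
  24: appears 1 time(s)
  34: appears 1 time(s)
  38: appears 3 time(s)
  40: appears 1 time(s)
Step 2: The value 38 appears most frequently (3 times).
Step 3: Mode = 38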